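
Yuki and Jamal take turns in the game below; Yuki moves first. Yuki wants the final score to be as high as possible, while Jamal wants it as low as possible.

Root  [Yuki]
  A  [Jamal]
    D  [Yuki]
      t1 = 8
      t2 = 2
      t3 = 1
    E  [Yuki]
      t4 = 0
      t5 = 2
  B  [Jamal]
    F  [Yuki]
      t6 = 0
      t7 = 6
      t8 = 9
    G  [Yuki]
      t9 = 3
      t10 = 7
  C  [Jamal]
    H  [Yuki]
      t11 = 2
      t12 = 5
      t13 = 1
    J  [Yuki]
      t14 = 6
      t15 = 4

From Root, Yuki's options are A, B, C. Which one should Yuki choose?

D (Yuki): max(8, 2, 1) = 8
E (Yuki): max(0, 2) = 2
A (Jamal): min(8, 2) = 2
F (Yuki): max(0, 6, 9) = 9
G (Yuki): max(3, 7) = 7
B (Jamal): min(9, 7) = 7
H (Yuki): max(2, 5, 1) = 5
J (Yuki): max(6, 4) = 6
C (Jamal): min(5, 6) = 5
Root (Yuki): max(2, 7, 5) = 7
Yuki at Root wants the highest of {A=2, B=7, C=5}, so chooses B.

B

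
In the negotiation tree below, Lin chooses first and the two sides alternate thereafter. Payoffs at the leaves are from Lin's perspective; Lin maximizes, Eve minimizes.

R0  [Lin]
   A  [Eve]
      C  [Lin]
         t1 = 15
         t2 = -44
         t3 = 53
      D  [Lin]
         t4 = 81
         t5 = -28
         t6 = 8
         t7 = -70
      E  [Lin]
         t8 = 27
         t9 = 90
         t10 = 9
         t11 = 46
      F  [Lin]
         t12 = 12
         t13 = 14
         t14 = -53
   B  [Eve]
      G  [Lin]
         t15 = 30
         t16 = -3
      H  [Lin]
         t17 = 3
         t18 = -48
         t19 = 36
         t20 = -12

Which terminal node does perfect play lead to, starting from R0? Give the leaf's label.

t15

C (Lin): max(15, -44, 53) = 53
D (Lin): max(81, -28, 8, -70) = 81
E (Lin): max(27, 90, 9, 46) = 90
F (Lin): max(12, 14, -53) = 14
A (Eve): min(53, 81, 90, 14) = 14
G (Lin): max(30, -3) = 30
H (Lin): max(3, -48, 36, -12) = 36
B (Eve): min(30, 36) = 30
R0 (Lin): max(14, 30) = 30
At R0, Lin picks B (highest: 30).
At B, Eve picks G (lowest: 30).
At G, Lin picks t15 (highest: 30).
Terminal value 30.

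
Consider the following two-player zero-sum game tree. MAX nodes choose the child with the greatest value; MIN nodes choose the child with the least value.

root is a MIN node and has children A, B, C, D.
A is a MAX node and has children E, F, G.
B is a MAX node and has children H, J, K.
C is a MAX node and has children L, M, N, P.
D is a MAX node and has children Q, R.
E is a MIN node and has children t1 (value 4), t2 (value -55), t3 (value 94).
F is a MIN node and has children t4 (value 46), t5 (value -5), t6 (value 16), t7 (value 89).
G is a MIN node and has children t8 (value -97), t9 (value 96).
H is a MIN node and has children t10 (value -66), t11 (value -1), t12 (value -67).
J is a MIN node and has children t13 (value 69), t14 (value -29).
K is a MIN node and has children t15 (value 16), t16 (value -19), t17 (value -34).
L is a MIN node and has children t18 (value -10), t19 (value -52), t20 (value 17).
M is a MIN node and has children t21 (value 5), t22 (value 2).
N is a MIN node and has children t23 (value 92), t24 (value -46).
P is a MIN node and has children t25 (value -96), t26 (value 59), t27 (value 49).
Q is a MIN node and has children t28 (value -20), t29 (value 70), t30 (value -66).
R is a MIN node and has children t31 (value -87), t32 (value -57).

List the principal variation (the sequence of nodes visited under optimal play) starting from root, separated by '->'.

root -> D -> Q -> t30

E (MIN): min(4, -55, 94) = -55
F (MIN): min(46, -5, 16, 89) = -5
G (MIN): min(-97, 96) = -97
A (MAX): max(-55, -5, -97) = -5
H (MIN): min(-66, -1, -67) = -67
J (MIN): min(69, -29) = -29
K (MIN): min(16, -19, -34) = -34
B (MAX): max(-67, -29, -34) = -29
L (MIN): min(-10, -52, 17) = -52
M (MIN): min(5, 2) = 2
N (MIN): min(92, -46) = -46
P (MIN): min(-96, 59, 49) = -96
C (MAX): max(-52, 2, -46, -96) = 2
Q (MIN): min(-20, 70, -66) = -66
R (MIN): min(-87, -57) = -87
D (MAX): max(-66, -87) = -66
root (MIN): min(-5, -29, 2, -66) = -66
At root, MIN picks D (lowest: -66).
At D, MAX picks Q (highest: -66).
At Q, MIN picks t30 (lowest: -66).
Terminal value -66.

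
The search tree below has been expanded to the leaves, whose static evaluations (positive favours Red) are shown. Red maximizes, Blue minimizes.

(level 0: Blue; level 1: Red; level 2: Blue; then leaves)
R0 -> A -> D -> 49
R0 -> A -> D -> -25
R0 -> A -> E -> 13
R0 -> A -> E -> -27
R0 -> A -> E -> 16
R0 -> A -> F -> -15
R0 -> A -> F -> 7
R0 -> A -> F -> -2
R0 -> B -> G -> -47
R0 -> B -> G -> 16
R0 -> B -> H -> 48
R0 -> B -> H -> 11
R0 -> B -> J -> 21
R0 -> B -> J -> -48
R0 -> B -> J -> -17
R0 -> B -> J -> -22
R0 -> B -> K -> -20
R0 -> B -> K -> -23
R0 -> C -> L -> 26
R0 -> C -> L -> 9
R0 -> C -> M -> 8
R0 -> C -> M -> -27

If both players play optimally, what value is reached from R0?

D (Blue): min(49, -25) = -25
E (Blue): min(13, -27, 16) = -27
F (Blue): min(-15, 7, -2) = -15
A (Red): max(-25, -27, -15) = -15
G (Blue): min(-47, 16) = -47
H (Blue): min(48, 11) = 11
J (Blue): min(21, -48, -17, -22) = -48
K (Blue): min(-20, -23) = -23
B (Red): max(-47, 11, -48, -23) = 11
L (Blue): min(26, 9) = 9
M (Blue): min(8, -27) = -27
C (Red): max(9, -27) = 9
R0 (Blue): min(-15, 11, 9) = -15

-15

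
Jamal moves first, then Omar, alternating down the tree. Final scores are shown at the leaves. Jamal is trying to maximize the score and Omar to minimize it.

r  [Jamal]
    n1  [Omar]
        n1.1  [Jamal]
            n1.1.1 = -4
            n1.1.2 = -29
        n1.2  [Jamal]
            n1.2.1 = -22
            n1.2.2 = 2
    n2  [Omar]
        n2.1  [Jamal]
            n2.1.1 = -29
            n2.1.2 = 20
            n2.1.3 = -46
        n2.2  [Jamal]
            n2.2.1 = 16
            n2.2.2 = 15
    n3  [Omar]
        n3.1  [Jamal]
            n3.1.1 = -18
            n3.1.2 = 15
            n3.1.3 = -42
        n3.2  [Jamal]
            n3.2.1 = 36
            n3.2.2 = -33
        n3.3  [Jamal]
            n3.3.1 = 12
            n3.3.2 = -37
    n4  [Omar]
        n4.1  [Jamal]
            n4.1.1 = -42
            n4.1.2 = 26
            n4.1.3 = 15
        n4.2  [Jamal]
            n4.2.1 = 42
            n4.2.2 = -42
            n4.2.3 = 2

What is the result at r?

n1.1 (Jamal): max(-4, -29) = -4
n1.2 (Jamal): max(-22, 2) = 2
n1 (Omar): min(-4, 2) = -4
n2.1 (Jamal): max(-29, 20, -46) = 20
n2.2 (Jamal): max(16, 15) = 16
n2 (Omar): min(20, 16) = 16
n3.1 (Jamal): max(-18, 15, -42) = 15
n3.2 (Jamal): max(36, -33) = 36
n3.3 (Jamal): max(12, -37) = 12
n3 (Omar): min(15, 36, 12) = 12
n4.1 (Jamal): max(-42, 26, 15) = 26
n4.2 (Jamal): max(42, -42, 2) = 42
n4 (Omar): min(26, 42) = 26
r (Jamal): max(-4, 16, 12, 26) = 26

26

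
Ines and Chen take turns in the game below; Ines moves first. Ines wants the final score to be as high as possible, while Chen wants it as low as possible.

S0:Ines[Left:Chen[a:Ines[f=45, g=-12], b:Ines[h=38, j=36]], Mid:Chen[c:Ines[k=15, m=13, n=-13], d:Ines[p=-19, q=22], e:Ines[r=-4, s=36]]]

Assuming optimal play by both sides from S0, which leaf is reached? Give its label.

a (Ines): max(45, -12) = 45
b (Ines): max(38, 36) = 38
Left (Chen): min(45, 38) = 38
c (Ines): max(15, 13, -13) = 15
d (Ines): max(-19, 22) = 22
e (Ines): max(-4, 36) = 36
Mid (Chen): min(15, 22, 36) = 15
S0 (Ines): max(38, 15) = 38
At S0, Ines picks Left (highest: 38).
At Left, Chen picks b (lowest: 38).
At b, Ines picks h (highest: 38).
Terminal value 38.

h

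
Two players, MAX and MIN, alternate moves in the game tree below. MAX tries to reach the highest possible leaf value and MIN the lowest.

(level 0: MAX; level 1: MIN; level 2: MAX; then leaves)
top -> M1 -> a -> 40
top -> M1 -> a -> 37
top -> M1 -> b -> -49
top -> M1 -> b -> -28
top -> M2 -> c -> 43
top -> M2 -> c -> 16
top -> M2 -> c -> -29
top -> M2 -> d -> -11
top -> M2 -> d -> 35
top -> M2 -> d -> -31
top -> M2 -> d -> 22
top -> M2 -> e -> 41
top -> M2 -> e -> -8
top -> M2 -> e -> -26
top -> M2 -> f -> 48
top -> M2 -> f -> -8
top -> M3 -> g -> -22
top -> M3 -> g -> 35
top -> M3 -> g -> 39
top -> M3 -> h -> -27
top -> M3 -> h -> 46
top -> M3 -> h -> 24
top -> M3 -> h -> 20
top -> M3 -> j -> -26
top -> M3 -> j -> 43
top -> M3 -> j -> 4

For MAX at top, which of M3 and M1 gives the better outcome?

g (MAX): max(-22, 35, 39) = 39
h (MAX): max(-27, 46, 24, 20) = 46
j (MAX): max(-26, 43, 4) = 43
M3 (MIN): min(39, 46, 43) = 39
a (MAX): max(40, 37) = 40
b (MAX): max(-49, -28) = -28
M1 (MIN): min(40, -28) = -28
MAX prefers the higher value; M3=39, M1=-28. M3 is better since 39 > -28.

M3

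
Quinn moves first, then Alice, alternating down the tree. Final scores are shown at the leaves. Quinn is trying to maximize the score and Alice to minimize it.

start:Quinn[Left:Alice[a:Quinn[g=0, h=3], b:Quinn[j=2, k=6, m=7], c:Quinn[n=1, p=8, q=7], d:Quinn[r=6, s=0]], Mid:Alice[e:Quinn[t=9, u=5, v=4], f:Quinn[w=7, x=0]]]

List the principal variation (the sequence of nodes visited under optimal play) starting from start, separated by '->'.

a (Quinn): max(0, 3) = 3
b (Quinn): max(2, 6, 7) = 7
c (Quinn): max(1, 8, 7) = 8
d (Quinn): max(6, 0) = 6
Left (Alice): min(3, 7, 8, 6) = 3
e (Quinn): max(9, 5, 4) = 9
f (Quinn): max(7, 0) = 7
Mid (Alice): min(9, 7) = 7
start (Quinn): max(3, 7) = 7
At start, Quinn picks Mid (highest: 7).
At Mid, Alice picks f (lowest: 7).
At f, Quinn picks w (highest: 7).
Terminal value 7.

start -> Mid -> f -> w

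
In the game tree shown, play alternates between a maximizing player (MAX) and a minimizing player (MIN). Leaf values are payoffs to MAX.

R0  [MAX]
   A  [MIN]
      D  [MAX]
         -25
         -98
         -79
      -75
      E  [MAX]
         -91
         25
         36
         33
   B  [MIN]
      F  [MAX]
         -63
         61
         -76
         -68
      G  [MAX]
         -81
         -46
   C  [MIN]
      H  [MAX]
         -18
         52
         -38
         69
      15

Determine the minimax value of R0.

D (MAX): max(-25, -98, -79) = -25
E (MAX): max(-91, 25, 36, 33) = 36
A (MIN): min(-25, -75, 36) = -75
F (MAX): max(-63, 61, -76, -68) = 61
G (MAX): max(-81, -46) = -46
B (MIN): min(61, -46) = -46
H (MAX): max(-18, 52, -38, 69) = 69
C (MIN): min(69, 15) = 15
R0 (MAX): max(-75, -46, 15) = 15

15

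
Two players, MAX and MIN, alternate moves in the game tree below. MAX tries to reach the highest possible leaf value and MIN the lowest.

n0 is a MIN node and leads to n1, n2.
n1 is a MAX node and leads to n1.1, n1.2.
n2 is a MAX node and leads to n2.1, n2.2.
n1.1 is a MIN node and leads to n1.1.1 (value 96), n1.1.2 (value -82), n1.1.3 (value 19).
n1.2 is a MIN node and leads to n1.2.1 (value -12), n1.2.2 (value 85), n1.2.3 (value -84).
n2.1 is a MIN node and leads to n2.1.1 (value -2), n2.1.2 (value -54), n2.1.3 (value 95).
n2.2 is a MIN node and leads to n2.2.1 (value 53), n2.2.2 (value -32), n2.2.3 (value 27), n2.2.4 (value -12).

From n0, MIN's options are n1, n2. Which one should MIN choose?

n1.1 (MIN): min(96, -82, 19) = -82
n1.2 (MIN): min(-12, 85, -84) = -84
n1 (MAX): max(-82, -84) = -82
n2.1 (MIN): min(-2, -54, 95) = -54
n2.2 (MIN): min(53, -32, 27, -12) = -32
n2 (MAX): max(-54, -32) = -32
n0 (MIN): min(-82, -32) = -82
MIN at n0 wants the lowest of {n1=-82, n2=-32}, so chooses n1.

n1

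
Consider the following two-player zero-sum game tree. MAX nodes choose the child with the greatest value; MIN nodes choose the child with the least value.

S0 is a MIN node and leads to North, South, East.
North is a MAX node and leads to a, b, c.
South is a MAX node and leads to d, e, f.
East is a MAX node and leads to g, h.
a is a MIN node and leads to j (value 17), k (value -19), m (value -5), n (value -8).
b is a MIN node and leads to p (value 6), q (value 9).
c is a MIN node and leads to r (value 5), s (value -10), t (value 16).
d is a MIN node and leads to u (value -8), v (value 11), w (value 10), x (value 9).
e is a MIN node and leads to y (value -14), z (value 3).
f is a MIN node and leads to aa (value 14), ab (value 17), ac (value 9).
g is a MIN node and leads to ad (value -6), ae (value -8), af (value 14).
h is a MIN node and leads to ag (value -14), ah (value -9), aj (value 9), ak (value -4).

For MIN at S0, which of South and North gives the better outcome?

d (MIN): min(-8, 11, 10, 9) = -8
e (MIN): min(-14, 3) = -14
f (MIN): min(14, 17, 9) = 9
South (MAX): max(-8, -14, 9) = 9
a (MIN): min(17, -19, -5, -8) = -19
b (MIN): min(6, 9) = 6
c (MIN): min(5, -10, 16) = -10
North (MAX): max(-19, 6, -10) = 6
MIN prefers the lower value; South=9, North=6. North is better since 6 < 9.

North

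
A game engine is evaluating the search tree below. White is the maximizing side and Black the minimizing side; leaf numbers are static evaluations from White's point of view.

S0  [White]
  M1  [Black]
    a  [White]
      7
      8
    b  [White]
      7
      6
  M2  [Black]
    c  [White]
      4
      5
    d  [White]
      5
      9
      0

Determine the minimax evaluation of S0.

a (White): max(7, 8) = 8
b (White): max(7, 6) = 7
M1 (Black): min(8, 7) = 7
c (White): max(4, 5) = 5
d (White): max(5, 9, 0) = 9
M2 (Black): min(5, 9) = 5
S0 (White): max(7, 5) = 7

7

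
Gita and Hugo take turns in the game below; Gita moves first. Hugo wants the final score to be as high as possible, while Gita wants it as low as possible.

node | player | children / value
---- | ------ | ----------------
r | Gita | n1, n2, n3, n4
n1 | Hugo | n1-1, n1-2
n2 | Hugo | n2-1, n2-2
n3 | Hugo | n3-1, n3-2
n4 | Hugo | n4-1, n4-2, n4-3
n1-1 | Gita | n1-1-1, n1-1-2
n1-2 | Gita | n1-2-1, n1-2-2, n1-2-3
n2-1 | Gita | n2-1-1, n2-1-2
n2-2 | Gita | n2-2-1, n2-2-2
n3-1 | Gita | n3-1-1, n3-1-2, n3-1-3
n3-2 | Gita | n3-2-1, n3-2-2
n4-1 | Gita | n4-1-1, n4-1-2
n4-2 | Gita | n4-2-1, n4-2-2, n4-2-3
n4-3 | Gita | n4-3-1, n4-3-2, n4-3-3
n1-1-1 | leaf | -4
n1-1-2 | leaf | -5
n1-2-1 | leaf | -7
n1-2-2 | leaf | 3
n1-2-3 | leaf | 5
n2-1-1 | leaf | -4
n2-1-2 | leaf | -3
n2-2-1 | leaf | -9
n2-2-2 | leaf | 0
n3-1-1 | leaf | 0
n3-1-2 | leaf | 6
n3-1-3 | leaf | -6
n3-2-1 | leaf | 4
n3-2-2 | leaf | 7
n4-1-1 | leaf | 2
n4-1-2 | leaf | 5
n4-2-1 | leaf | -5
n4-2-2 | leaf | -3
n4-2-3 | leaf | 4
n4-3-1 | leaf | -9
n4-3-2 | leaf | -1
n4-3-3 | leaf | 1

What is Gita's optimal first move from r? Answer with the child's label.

n1-1 (Gita): min(-4, -5) = -5
n1-2 (Gita): min(-7, 3, 5) = -7
n1 (Hugo): max(-5, -7) = -5
n2-1 (Gita): min(-4, -3) = -4
n2-2 (Gita): min(-9, 0) = -9
n2 (Hugo): max(-4, -9) = -4
n3-1 (Gita): min(0, 6, -6) = -6
n3-2 (Gita): min(4, 7) = 4
n3 (Hugo): max(-6, 4) = 4
n4-1 (Gita): min(2, 5) = 2
n4-2 (Gita): min(-5, -3, 4) = -5
n4-3 (Gita): min(-9, -1, 1) = -9
n4 (Hugo): max(2, -5, -9) = 2
r (Gita): min(-5, -4, 4, 2) = -5
Gita at r wants the lowest of {n1=-5, n2=-4, n3=4, n4=2}, so chooses n1.

n1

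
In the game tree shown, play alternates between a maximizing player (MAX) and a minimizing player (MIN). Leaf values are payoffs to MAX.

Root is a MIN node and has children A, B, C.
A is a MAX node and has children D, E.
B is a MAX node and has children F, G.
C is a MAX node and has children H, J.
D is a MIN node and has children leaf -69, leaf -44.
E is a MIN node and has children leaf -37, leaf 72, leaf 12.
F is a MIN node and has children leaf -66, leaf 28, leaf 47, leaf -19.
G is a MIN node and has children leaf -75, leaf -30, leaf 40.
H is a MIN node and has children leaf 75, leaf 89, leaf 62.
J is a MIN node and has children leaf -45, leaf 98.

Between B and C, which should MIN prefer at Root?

B

F (MIN): min(-66, 28, 47, -19) = -66
G (MIN): min(-75, -30, 40) = -75
B (MAX): max(-66, -75) = -66
H (MIN): min(75, 89, 62) = 62
J (MIN): min(-45, 98) = -45
C (MAX): max(62, -45) = 62
MIN prefers the lower value; B=-66, C=62. B is better since -66 < 62.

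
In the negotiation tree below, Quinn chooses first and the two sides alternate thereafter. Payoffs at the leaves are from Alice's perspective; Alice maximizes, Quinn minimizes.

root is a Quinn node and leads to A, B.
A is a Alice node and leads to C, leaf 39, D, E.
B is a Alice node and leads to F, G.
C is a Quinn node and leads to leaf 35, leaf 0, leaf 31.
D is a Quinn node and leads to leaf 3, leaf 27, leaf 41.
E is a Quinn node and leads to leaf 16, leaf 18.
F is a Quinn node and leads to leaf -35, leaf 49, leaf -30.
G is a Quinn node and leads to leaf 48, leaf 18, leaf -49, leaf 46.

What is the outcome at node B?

F (Quinn): min(-35, 49, -30) = -35
G (Quinn): min(48, 18, -49, 46) = -49
B (Alice): max(-35, -49) = -35

-35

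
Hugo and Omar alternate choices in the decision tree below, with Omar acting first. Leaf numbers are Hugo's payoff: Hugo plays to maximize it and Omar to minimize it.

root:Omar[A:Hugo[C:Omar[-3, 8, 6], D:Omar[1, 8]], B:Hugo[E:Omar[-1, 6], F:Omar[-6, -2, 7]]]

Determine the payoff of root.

C (Omar): min(-3, 8, 6) = -3
D (Omar): min(1, 8) = 1
A (Hugo): max(-3, 1) = 1
E (Omar): min(-1, 6) = -1
F (Omar): min(-6, -2, 7) = -6
B (Hugo): max(-1, -6) = -1
root (Omar): min(1, -1) = -1

-1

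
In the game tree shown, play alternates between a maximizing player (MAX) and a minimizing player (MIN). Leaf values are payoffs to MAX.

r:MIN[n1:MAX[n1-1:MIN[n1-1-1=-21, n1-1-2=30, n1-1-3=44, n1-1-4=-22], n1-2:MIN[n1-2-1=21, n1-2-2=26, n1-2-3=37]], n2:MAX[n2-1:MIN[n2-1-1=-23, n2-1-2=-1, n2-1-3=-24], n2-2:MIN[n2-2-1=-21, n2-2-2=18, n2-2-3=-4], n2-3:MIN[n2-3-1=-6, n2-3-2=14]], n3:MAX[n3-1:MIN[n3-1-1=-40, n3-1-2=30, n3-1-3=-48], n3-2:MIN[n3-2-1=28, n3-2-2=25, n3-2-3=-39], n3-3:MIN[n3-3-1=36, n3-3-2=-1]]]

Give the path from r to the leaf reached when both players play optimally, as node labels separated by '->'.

n1-1 (MIN): min(-21, 30, 44, -22) = -22
n1-2 (MIN): min(21, 26, 37) = 21
n1 (MAX): max(-22, 21) = 21
n2-1 (MIN): min(-23, -1, -24) = -24
n2-2 (MIN): min(-21, 18, -4) = -21
n2-3 (MIN): min(-6, 14) = -6
n2 (MAX): max(-24, -21, -6) = -6
n3-1 (MIN): min(-40, 30, -48) = -48
n3-2 (MIN): min(28, 25, -39) = -39
n3-3 (MIN): min(36, -1) = -1
n3 (MAX): max(-48, -39, -1) = -1
r (MIN): min(21, -6, -1) = -6
At r, MIN picks n2 (lowest: -6).
At n2, MAX picks n2-3 (highest: -6).
At n2-3, MIN picks n2-3-1 (lowest: -6).
Terminal value -6.

r -> n2 -> n2-3 -> n2-3-1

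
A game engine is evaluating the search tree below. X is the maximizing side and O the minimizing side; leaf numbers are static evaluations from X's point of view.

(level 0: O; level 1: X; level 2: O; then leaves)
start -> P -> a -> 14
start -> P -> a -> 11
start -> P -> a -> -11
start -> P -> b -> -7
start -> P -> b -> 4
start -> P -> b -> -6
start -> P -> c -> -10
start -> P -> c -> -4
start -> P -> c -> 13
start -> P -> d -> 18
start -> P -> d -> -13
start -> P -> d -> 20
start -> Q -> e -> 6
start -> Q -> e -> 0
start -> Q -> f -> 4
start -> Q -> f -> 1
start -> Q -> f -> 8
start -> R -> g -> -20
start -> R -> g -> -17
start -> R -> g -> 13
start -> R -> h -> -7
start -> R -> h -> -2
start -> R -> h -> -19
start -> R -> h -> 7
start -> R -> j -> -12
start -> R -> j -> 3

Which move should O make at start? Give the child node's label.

a (O): min(14, 11, -11) = -11
b (O): min(-7, 4, -6) = -7
c (O): min(-10, -4, 13) = -10
d (O): min(18, -13, 20) = -13
P (X): max(-11, -7, -10, -13) = -7
e (O): min(6, 0) = 0
f (O): min(4, 1, 8) = 1
Q (X): max(0, 1) = 1
g (O): min(-20, -17, 13) = -20
h (O): min(-7, -2, -19, 7) = -19
j (O): min(-12, 3) = -12
R (X): max(-20, -19, -12) = -12
start (O): min(-7, 1, -12) = -12
O at start wants the lowest of {P=-7, Q=1, R=-12}, so chooses R.

R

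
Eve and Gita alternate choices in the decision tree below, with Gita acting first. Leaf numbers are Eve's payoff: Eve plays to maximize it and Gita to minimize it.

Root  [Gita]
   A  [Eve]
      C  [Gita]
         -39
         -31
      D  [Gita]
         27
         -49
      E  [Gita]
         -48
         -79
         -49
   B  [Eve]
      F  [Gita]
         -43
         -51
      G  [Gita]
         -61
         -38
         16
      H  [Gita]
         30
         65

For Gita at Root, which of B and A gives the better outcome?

F (Gita): min(-43, -51) = -51
G (Gita): min(-61, -38, 16) = -61
H (Gita): min(30, 65) = 30
B (Eve): max(-51, -61, 30) = 30
C (Gita): min(-39, -31) = -39
D (Gita): min(27, -49) = -49
E (Gita): min(-48, -79, -49) = -79
A (Eve): max(-39, -49, -79) = -39
Gita prefers the lower value; B=30, A=-39. A is better since -39 < 30.

A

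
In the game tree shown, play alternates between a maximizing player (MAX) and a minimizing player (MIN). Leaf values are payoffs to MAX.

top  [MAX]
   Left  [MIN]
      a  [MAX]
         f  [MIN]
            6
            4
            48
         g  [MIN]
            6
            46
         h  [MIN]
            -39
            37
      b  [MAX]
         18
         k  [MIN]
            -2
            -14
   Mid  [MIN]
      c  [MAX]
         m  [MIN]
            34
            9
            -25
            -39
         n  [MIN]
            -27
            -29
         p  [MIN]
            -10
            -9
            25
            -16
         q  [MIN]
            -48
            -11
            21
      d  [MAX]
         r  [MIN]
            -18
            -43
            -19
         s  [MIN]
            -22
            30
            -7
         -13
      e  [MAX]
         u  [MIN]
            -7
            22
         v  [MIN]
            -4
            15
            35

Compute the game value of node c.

m (MIN): min(34, 9, -25, -39) = -39
n (MIN): min(-27, -29) = -29
p (MIN): min(-10, -9, 25, -16) = -16
q (MIN): min(-48, -11, 21) = -48
c (MAX): max(-39, -29, -16, -48) = -16

-16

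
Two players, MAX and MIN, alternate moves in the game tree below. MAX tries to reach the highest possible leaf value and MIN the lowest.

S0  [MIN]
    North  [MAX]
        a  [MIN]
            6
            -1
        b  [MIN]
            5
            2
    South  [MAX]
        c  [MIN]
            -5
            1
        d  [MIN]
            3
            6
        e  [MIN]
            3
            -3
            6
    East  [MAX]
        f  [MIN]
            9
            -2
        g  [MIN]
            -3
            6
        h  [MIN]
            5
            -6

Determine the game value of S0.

-2

a (MIN): min(6, -1) = -1
b (MIN): min(5, 2) = 2
North (MAX): max(-1, 2) = 2
c (MIN): min(-5, 1) = -5
d (MIN): min(3, 6) = 3
e (MIN): min(3, -3, 6) = -3
South (MAX): max(-5, 3, -3) = 3
f (MIN): min(9, -2) = -2
g (MIN): min(-3, 6) = -3
h (MIN): min(5, -6) = -6
East (MAX): max(-2, -3, -6) = -2
S0 (MIN): min(2, 3, -2) = -2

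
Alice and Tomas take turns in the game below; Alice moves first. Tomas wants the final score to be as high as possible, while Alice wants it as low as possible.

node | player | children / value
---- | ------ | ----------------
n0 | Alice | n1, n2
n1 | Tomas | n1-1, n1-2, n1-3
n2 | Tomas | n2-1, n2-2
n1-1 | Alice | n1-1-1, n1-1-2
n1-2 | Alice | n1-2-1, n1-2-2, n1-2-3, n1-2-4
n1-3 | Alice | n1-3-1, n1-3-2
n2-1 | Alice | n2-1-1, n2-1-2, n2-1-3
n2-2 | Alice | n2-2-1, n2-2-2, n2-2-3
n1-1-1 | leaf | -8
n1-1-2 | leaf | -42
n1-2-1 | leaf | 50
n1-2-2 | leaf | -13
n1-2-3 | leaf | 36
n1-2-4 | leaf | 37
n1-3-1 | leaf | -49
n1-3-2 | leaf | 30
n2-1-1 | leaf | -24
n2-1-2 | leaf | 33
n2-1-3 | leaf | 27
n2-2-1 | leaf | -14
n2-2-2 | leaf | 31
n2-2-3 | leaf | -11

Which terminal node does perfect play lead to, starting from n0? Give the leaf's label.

n1-1 (Alice): min(-8, -42) = -42
n1-2 (Alice): min(50, -13, 36, 37) = -13
n1-3 (Alice): min(-49, 30) = -49
n1 (Tomas): max(-42, -13, -49) = -13
n2-1 (Alice): min(-24, 33, 27) = -24
n2-2 (Alice): min(-14, 31, -11) = -14
n2 (Tomas): max(-24, -14) = -14
n0 (Alice): min(-13, -14) = -14
At n0, Alice picks n2 (lowest: -14).
At n2, Tomas picks n2-2 (highest: -14).
At n2-2, Alice picks n2-2-1 (lowest: -14).
Terminal value -14.

n2-2-1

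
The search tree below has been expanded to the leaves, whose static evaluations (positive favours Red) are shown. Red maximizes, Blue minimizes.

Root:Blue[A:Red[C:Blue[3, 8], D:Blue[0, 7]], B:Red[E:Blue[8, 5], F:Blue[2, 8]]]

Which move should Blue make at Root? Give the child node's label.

C (Blue): min(3, 8) = 3
D (Blue): min(0, 7) = 0
A (Red): max(3, 0) = 3
E (Blue): min(8, 5) = 5
F (Blue): min(2, 8) = 2
B (Red): max(5, 2) = 5
Root (Blue): min(3, 5) = 3
Blue at Root wants the lowest of {A=3, B=5}, so chooses A.

A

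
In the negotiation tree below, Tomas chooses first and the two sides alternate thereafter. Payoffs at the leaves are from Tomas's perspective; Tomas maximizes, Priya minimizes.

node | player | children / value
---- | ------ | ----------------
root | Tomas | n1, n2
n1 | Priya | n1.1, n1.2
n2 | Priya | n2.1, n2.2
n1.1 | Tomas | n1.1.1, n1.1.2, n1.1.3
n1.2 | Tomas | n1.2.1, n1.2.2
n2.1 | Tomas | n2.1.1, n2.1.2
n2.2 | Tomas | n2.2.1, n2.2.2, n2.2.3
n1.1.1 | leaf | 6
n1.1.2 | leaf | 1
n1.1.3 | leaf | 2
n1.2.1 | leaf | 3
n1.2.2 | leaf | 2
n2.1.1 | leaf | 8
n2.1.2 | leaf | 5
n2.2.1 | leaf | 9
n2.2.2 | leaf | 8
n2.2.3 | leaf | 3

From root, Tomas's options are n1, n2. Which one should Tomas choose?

n1.1 (Tomas): max(6, 1, 2) = 6
n1.2 (Tomas): max(3, 2) = 3
n1 (Priya): min(6, 3) = 3
n2.1 (Tomas): max(8, 5) = 8
n2.2 (Tomas): max(9, 8, 3) = 9
n2 (Priya): min(8, 9) = 8
root (Tomas): max(3, 8) = 8
Tomas at root wants the highest of {n1=3, n2=8}, so chooses n2.

n2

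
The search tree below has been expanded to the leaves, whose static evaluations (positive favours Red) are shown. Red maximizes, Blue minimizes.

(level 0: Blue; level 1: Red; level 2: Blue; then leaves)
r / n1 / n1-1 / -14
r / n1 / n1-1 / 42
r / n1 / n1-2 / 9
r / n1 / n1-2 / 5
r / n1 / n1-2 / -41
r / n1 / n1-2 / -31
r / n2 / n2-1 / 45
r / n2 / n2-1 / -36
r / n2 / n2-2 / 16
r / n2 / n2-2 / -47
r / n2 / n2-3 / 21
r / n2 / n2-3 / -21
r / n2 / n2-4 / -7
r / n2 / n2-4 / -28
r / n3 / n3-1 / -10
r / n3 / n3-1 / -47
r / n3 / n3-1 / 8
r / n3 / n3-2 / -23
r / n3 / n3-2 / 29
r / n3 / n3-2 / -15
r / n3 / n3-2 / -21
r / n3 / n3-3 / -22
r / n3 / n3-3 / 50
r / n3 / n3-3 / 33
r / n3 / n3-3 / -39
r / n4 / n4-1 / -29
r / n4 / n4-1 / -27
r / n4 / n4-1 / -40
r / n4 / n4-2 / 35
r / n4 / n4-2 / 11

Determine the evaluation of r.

-23

n1-1 (Blue): min(-14, 42) = -14
n1-2 (Blue): min(9, 5, -41, -31) = -41
n1 (Red): max(-14, -41) = -14
n2-1 (Blue): min(45, -36) = -36
n2-2 (Blue): min(16, -47) = -47
n2-3 (Blue): min(21, -21) = -21
n2-4 (Blue): min(-7, -28) = -28
n2 (Red): max(-36, -47, -21, -28) = -21
n3-1 (Blue): min(-10, -47, 8) = -47
n3-2 (Blue): min(-23, 29, -15, -21) = -23
n3-3 (Blue): min(-22, 50, 33, -39) = -39
n3 (Red): max(-47, -23, -39) = -23
n4-1 (Blue): min(-29, -27, -40) = -40
n4-2 (Blue): min(35, 11) = 11
n4 (Red): max(-40, 11) = 11
r (Blue): min(-14, -21, -23, 11) = -23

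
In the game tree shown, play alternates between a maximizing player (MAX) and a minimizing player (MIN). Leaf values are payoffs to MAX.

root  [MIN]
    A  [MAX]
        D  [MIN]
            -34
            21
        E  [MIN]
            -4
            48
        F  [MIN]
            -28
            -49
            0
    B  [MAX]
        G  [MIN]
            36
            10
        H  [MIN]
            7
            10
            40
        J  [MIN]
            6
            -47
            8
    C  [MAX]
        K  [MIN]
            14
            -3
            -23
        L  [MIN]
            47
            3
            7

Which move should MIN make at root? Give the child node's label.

D (MIN): min(-34, 21) = -34
E (MIN): min(-4, 48) = -4
F (MIN): min(-28, -49, 0) = -49
A (MAX): max(-34, -4, -49) = -4
G (MIN): min(36, 10) = 10
H (MIN): min(7, 10, 40) = 7
J (MIN): min(6, -47, 8) = -47
B (MAX): max(10, 7, -47) = 10
K (MIN): min(14, -3, -23) = -23
L (MIN): min(47, 3, 7) = 3
C (MAX): max(-23, 3) = 3
root (MIN): min(-4, 10, 3) = -4
MIN at root wants the lowest of {A=-4, B=10, C=3}, so chooses A.

A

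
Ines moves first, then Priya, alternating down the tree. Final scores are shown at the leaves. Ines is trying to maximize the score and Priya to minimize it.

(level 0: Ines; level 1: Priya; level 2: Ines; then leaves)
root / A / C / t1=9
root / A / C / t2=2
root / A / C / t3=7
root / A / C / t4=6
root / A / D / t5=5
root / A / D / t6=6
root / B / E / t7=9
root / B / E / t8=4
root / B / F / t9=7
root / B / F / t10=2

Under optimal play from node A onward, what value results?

C (Ines): max(9, 2, 7, 6) = 9
D (Ines): max(5, 6) = 6
A (Priya): min(9, 6) = 6

6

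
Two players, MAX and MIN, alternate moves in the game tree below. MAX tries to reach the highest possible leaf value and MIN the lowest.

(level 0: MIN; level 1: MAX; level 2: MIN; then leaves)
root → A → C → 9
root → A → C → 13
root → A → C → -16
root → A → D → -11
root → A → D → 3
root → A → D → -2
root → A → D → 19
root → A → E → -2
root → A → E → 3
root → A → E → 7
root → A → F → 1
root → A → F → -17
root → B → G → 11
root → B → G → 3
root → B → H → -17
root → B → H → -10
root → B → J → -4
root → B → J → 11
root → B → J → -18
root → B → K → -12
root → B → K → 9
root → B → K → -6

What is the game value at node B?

3

G (MIN): min(11, 3) = 3
H (MIN): min(-17, -10) = -17
J (MIN): min(-4, 11, -18) = -18
K (MIN): min(-12, 9, -6) = -12
B (MAX): max(3, -17, -18, -12) = 3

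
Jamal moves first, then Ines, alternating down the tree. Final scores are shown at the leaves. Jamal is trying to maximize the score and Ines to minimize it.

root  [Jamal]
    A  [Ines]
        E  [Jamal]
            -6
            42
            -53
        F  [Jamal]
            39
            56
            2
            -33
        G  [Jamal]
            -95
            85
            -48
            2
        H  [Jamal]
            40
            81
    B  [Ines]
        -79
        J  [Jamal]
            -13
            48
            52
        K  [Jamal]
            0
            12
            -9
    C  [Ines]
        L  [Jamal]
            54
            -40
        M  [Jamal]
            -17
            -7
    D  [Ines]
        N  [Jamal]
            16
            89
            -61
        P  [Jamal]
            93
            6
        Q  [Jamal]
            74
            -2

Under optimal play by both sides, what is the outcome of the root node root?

74

E (Jamal): max(-6, 42, -53) = 42
F (Jamal): max(39, 56, 2, -33) = 56
G (Jamal): max(-95, 85, -48, 2) = 85
H (Jamal): max(40, 81) = 81
A (Ines): min(42, 56, 85, 81) = 42
J (Jamal): max(-13, 48, 52) = 52
K (Jamal): max(0, 12, -9) = 12
B (Ines): min(-79, 52, 12) = -79
L (Jamal): max(54, -40) = 54
M (Jamal): max(-17, -7) = -7
C (Ines): min(54, -7) = -7
N (Jamal): max(16, 89, -61) = 89
P (Jamal): max(93, 6) = 93
Q (Jamal): max(74, -2) = 74
D (Ines): min(89, 93, 74) = 74
root (Jamal): max(42, -79, -7, 74) = 74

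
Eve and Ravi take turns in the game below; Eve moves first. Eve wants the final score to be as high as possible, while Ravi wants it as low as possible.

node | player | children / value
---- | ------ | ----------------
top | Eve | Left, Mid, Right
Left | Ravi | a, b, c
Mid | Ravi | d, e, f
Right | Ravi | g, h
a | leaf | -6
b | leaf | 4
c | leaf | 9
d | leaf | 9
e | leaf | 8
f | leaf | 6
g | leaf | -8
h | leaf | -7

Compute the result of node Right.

-8

Right (Ravi): min(-8, -7) = -8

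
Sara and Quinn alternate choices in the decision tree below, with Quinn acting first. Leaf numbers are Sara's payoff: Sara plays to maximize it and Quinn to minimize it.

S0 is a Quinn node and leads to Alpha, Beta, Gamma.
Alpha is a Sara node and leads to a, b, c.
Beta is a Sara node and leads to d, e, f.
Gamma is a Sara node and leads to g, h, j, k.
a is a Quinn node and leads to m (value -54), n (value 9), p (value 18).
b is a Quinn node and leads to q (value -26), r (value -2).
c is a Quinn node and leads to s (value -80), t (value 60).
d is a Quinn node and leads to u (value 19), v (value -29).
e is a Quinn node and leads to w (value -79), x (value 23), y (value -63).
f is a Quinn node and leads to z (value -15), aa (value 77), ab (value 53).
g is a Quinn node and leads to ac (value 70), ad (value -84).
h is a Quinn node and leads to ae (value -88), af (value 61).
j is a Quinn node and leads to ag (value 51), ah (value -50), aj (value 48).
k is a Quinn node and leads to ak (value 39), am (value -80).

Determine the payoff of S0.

-50

a (Quinn): min(-54, 9, 18) = -54
b (Quinn): min(-26, -2) = -26
c (Quinn): min(-80, 60) = -80
Alpha (Sara): max(-54, -26, -80) = -26
d (Quinn): min(19, -29) = -29
e (Quinn): min(-79, 23, -63) = -79
f (Quinn): min(-15, 77, 53) = -15
Beta (Sara): max(-29, -79, -15) = -15
g (Quinn): min(70, -84) = -84
h (Quinn): min(-88, 61) = -88
j (Quinn): min(51, -50, 48) = -50
k (Quinn): min(39, -80) = -80
Gamma (Sara): max(-84, -88, -50, -80) = -50
S0 (Quinn): min(-26, -15, -50) = -50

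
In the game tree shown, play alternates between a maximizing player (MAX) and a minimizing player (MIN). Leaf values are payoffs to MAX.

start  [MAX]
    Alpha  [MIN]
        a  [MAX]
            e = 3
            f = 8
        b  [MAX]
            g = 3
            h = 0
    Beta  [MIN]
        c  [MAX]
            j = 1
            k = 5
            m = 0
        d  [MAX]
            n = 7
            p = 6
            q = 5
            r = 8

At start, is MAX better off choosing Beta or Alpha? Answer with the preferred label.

c (MAX): max(1, 5, 0) = 5
d (MAX): max(7, 6, 5, 8) = 8
Beta (MIN): min(5, 8) = 5
a (MAX): max(3, 8) = 8
b (MAX): max(3, 0) = 3
Alpha (MIN): min(8, 3) = 3
MAX prefers the higher value; Beta=5, Alpha=3. Beta is better since 5 > 3.

Beta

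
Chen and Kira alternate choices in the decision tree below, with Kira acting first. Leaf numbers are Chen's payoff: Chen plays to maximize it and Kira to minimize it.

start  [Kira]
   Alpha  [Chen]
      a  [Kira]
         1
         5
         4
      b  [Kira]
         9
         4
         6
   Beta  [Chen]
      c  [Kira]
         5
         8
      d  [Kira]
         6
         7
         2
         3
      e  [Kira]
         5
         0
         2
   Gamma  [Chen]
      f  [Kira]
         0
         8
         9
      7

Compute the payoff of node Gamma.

f (Kira): min(0, 8, 9) = 0
Gamma (Chen): max(0, 7) = 7

7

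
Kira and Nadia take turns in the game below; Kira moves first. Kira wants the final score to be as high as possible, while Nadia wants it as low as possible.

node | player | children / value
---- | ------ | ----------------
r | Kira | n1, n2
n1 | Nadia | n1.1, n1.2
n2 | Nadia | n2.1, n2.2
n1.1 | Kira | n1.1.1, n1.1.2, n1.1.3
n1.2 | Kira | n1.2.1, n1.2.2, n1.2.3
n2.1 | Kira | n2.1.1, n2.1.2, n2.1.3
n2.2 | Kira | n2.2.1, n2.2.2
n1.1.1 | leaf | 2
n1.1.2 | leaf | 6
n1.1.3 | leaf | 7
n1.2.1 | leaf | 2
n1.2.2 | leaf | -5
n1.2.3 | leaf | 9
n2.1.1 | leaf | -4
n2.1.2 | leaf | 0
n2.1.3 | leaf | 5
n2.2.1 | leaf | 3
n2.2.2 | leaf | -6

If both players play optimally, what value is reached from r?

7

n1.1 (Kira): max(2, 6, 7) = 7
n1.2 (Kira): max(2, -5, 9) = 9
n1 (Nadia): min(7, 9) = 7
n2.1 (Kira): max(-4, 0, 5) = 5
n2.2 (Kira): max(3, -6) = 3
n2 (Nadia): min(5, 3) = 3
r (Kira): max(7, 3) = 7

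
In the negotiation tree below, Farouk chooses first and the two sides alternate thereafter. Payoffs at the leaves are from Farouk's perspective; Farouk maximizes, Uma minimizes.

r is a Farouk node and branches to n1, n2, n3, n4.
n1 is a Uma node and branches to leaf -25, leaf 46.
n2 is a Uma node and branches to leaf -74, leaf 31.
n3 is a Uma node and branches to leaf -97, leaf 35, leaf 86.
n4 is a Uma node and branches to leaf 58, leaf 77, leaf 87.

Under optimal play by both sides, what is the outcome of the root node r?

n1 (Uma): min(-25, 46) = -25
n2 (Uma): min(-74, 31) = -74
n3 (Uma): min(-97, 35, 86) = -97
n4 (Uma): min(58, 77, 87) = 58
r (Farouk): max(-25, -74, -97, 58) = 58

58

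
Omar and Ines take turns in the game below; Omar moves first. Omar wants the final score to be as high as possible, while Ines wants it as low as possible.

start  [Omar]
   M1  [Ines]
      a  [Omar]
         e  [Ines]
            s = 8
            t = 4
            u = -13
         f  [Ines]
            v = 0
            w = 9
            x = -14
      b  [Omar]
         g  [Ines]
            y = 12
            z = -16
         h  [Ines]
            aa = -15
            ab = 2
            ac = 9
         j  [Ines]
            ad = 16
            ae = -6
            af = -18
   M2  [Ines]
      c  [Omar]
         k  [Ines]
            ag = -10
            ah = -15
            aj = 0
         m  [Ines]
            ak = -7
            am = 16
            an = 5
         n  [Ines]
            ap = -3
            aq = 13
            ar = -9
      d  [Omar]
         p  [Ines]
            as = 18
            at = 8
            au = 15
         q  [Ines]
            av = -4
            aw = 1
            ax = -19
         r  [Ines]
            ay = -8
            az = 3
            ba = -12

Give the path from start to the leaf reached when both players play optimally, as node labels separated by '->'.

start -> M2 -> c -> m -> ak

e (Ines): min(8, 4, -13) = -13
f (Ines): min(0, 9, -14) = -14
a (Omar): max(-13, -14) = -13
g (Ines): min(12, -16) = -16
h (Ines): min(-15, 2, 9) = -15
j (Ines): min(16, -6, -18) = -18
b (Omar): max(-16, -15, -18) = -15
M1 (Ines): min(-13, -15) = -15
k (Ines): min(-10, -15, 0) = -15
m (Ines): min(-7, 16, 5) = -7
n (Ines): min(-3, 13, -9) = -9
c (Omar): max(-15, -7, -9) = -7
p (Ines): min(18, 8, 15) = 8
q (Ines): min(-4, 1, -19) = -19
r (Ines): min(-8, 3, -12) = -12
d (Omar): max(8, -19, -12) = 8
M2 (Ines): min(-7, 8) = -7
start (Omar): max(-15, -7) = -7
At start, Omar picks M2 (highest: -7).
At M2, Ines picks c (lowest: -7).
At c, Omar picks m (highest: -7).
At m, Ines picks ak (lowest: -7).
Terminal value -7.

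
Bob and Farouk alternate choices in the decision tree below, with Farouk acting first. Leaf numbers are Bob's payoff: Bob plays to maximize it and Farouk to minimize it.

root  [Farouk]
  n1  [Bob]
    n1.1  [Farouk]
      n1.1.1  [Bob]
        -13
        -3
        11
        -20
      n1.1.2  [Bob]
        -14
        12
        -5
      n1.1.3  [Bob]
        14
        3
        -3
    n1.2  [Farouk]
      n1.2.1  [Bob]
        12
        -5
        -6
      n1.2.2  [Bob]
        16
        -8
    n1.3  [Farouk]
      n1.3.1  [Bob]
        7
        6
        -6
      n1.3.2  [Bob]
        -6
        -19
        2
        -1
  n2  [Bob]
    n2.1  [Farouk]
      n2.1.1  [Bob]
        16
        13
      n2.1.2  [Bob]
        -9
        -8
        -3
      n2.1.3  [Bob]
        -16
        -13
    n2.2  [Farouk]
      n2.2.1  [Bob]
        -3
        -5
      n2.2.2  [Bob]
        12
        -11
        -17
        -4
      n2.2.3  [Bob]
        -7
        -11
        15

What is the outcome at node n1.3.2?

n1.3.2 (Bob): max(-6, -19, 2, -1) = 2

2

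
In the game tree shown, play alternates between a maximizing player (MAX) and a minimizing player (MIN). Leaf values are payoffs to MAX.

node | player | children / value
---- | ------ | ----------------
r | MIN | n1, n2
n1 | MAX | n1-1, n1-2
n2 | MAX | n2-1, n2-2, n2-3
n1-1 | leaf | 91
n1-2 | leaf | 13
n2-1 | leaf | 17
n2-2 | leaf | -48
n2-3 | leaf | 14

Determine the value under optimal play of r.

17

n1 (MAX): max(91, 13) = 91
n2 (MAX): max(17, -48, 14) = 17
r (MIN): min(91, 17) = 17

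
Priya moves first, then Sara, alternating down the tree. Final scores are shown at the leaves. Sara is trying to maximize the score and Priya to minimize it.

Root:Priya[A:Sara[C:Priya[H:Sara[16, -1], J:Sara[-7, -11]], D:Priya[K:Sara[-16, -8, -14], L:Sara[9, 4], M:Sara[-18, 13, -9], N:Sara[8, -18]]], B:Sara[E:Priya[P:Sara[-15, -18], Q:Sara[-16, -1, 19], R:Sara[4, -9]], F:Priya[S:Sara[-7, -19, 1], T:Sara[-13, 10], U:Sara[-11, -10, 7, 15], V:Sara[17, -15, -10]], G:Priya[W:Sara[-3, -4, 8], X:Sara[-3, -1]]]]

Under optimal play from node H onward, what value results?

H (Sara): max(16, -1) = 16

16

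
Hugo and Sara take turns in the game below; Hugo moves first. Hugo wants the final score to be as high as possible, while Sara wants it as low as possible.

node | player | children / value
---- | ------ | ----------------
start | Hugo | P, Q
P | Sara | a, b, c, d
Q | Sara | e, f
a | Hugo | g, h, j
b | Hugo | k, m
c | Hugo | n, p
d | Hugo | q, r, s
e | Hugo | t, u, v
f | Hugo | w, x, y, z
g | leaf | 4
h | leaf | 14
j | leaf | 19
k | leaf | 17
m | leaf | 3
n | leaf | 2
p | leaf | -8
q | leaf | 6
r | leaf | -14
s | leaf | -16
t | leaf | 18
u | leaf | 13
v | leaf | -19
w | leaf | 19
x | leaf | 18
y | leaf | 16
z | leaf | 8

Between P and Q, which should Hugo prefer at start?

a (Hugo): max(4, 14, 19) = 19
b (Hugo): max(17, 3) = 17
c (Hugo): max(2, -8) = 2
d (Hugo): max(6, -14, -16) = 6
P (Sara): min(19, 17, 2, 6) = 2
e (Hugo): max(18, 13, -19) = 18
f (Hugo): max(19, 18, 16, 8) = 19
Q (Sara): min(18, 19) = 18
Hugo prefers the higher value; P=2, Q=18. Q is better since 18 > 2.

Q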